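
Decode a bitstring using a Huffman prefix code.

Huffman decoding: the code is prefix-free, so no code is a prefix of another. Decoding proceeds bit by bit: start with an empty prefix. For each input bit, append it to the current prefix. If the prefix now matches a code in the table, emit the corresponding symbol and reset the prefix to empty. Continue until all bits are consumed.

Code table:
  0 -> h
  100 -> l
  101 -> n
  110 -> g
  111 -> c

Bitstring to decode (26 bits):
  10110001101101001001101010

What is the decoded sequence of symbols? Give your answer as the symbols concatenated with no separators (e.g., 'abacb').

Bit 0: prefix='1' (no match yet)
Bit 1: prefix='10' (no match yet)
Bit 2: prefix='101' -> emit 'n', reset
Bit 3: prefix='1' (no match yet)
Bit 4: prefix='10' (no match yet)
Bit 5: prefix='100' -> emit 'l', reset
Bit 6: prefix='0' -> emit 'h', reset
Bit 7: prefix='1' (no match yet)
Bit 8: prefix='11' (no match yet)
Bit 9: prefix='110' -> emit 'g', reset
Bit 10: prefix='1' (no match yet)
Bit 11: prefix='11' (no match yet)
Bit 12: prefix='110' -> emit 'g', reset
Bit 13: prefix='1' (no match yet)
Bit 14: prefix='10' (no match yet)
Bit 15: prefix='100' -> emit 'l', reset
Bit 16: prefix='1' (no match yet)
Bit 17: prefix='10' (no match yet)
Bit 18: prefix='100' -> emit 'l', reset
Bit 19: prefix='1' (no match yet)
Bit 20: prefix='11' (no match yet)
Bit 21: prefix='110' -> emit 'g', reset
Bit 22: prefix='1' (no match yet)
Bit 23: prefix='10' (no match yet)
Bit 24: prefix='101' -> emit 'n', reset
Bit 25: prefix='0' -> emit 'h', reset

Answer: nlhggllgnh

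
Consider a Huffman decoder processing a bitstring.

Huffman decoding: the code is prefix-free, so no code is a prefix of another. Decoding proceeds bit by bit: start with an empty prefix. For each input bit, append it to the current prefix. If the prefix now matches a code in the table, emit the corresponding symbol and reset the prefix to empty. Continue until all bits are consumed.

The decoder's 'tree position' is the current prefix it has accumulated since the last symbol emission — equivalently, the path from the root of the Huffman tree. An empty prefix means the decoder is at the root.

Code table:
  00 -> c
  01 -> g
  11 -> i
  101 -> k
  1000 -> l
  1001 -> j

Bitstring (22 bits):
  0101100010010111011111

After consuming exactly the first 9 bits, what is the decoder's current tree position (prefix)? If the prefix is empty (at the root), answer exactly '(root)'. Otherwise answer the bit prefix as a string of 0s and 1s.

Bit 0: prefix='0' (no match yet)
Bit 1: prefix='01' -> emit 'g', reset
Bit 2: prefix='0' (no match yet)
Bit 3: prefix='01' -> emit 'g', reset
Bit 4: prefix='1' (no match yet)
Bit 5: prefix='10' (no match yet)
Bit 6: prefix='100' (no match yet)
Bit 7: prefix='1000' -> emit 'l', reset
Bit 8: prefix='1' (no match yet)

Answer: 1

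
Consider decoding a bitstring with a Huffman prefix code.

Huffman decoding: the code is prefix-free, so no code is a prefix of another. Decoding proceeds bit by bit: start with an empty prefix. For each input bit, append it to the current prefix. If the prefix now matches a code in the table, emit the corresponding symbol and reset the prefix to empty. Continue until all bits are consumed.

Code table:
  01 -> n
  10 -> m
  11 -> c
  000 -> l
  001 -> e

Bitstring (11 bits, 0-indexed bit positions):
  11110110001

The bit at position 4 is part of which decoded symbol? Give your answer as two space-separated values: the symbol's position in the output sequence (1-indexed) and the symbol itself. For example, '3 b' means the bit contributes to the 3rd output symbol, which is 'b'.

Bit 0: prefix='1' (no match yet)
Bit 1: prefix='11' -> emit 'c', reset
Bit 2: prefix='1' (no match yet)
Bit 3: prefix='11' -> emit 'c', reset
Bit 4: prefix='0' (no match yet)
Bit 5: prefix='01' -> emit 'n', reset
Bit 6: prefix='1' (no match yet)
Bit 7: prefix='10' -> emit 'm', reset
Bit 8: prefix='0' (no match yet)

Answer: 3 n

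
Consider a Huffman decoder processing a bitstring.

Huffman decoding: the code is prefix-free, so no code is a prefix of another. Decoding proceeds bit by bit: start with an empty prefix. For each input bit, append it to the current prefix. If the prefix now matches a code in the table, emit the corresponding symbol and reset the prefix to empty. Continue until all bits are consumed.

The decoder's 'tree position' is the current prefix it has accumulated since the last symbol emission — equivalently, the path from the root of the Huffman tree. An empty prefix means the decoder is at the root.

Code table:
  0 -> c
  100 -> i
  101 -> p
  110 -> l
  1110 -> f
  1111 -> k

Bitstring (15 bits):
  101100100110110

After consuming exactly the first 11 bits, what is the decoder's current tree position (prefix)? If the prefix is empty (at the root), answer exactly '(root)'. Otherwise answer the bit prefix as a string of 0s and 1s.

Answer: 11

Derivation:
Bit 0: prefix='1' (no match yet)
Bit 1: prefix='10' (no match yet)
Bit 2: prefix='101' -> emit 'p', reset
Bit 3: prefix='1' (no match yet)
Bit 4: prefix='10' (no match yet)
Bit 5: prefix='100' -> emit 'i', reset
Bit 6: prefix='1' (no match yet)
Bit 7: prefix='10' (no match yet)
Bit 8: prefix='100' -> emit 'i', reset
Bit 9: prefix='1' (no match yet)
Bit 10: prefix='11' (no match yet)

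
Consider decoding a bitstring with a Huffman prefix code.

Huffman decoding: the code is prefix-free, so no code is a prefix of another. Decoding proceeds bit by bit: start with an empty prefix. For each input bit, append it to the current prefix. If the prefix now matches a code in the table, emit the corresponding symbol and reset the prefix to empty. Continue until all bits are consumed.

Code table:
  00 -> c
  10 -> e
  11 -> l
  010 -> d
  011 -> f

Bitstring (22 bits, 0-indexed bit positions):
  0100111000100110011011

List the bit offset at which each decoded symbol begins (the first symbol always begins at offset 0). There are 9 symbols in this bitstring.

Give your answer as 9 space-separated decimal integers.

Answer: 0 3 6 8 10 12 15 17 19

Derivation:
Bit 0: prefix='0' (no match yet)
Bit 1: prefix='01' (no match yet)
Bit 2: prefix='010' -> emit 'd', reset
Bit 3: prefix='0' (no match yet)
Bit 4: prefix='01' (no match yet)
Bit 5: prefix='011' -> emit 'f', reset
Bit 6: prefix='1' (no match yet)
Bit 7: prefix='10' -> emit 'e', reset
Bit 8: prefix='0' (no match yet)
Bit 9: prefix='00' -> emit 'c', reset
Bit 10: prefix='1' (no match yet)
Bit 11: prefix='10' -> emit 'e', reset
Bit 12: prefix='0' (no match yet)
Bit 13: prefix='01' (no match yet)
Bit 14: prefix='011' -> emit 'f', reset
Bit 15: prefix='0' (no match yet)
Bit 16: prefix='00' -> emit 'c', reset
Bit 17: prefix='1' (no match yet)
Bit 18: prefix='11' -> emit 'l', reset
Bit 19: prefix='0' (no match yet)
Bit 20: prefix='01' (no match yet)
Bit 21: prefix='011' -> emit 'f', reset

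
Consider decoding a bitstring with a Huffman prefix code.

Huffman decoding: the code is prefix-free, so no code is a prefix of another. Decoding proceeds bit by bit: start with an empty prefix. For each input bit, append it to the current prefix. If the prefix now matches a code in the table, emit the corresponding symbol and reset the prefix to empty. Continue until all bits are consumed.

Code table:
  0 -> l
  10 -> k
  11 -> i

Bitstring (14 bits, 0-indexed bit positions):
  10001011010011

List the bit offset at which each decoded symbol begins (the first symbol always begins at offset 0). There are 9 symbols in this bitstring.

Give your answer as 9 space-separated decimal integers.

Bit 0: prefix='1' (no match yet)
Bit 1: prefix='10' -> emit 'k', reset
Bit 2: prefix='0' -> emit 'l', reset
Bit 3: prefix='0' -> emit 'l', reset
Bit 4: prefix='1' (no match yet)
Bit 5: prefix='10' -> emit 'k', reset
Bit 6: prefix='1' (no match yet)
Bit 7: prefix='11' -> emit 'i', reset
Bit 8: prefix='0' -> emit 'l', reset
Bit 9: prefix='1' (no match yet)
Bit 10: prefix='10' -> emit 'k', reset
Bit 11: prefix='0' -> emit 'l', reset
Bit 12: prefix='1' (no match yet)
Bit 13: prefix='11' -> emit 'i', reset

Answer: 0 2 3 4 6 8 9 11 12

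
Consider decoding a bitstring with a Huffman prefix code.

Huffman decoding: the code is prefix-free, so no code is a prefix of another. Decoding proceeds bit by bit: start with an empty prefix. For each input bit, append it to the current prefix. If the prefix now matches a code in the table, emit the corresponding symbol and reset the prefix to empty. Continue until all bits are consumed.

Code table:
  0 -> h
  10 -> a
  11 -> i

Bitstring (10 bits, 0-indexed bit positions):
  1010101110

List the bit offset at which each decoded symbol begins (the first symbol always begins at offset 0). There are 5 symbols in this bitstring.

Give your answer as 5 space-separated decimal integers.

Bit 0: prefix='1' (no match yet)
Bit 1: prefix='10' -> emit 'a', reset
Bit 2: prefix='1' (no match yet)
Bit 3: prefix='10' -> emit 'a', reset
Bit 4: prefix='1' (no match yet)
Bit 5: prefix='10' -> emit 'a', reset
Bit 6: prefix='1' (no match yet)
Bit 7: prefix='11' -> emit 'i', reset
Bit 8: prefix='1' (no match yet)
Bit 9: prefix='10' -> emit 'a', reset

Answer: 0 2 4 6 8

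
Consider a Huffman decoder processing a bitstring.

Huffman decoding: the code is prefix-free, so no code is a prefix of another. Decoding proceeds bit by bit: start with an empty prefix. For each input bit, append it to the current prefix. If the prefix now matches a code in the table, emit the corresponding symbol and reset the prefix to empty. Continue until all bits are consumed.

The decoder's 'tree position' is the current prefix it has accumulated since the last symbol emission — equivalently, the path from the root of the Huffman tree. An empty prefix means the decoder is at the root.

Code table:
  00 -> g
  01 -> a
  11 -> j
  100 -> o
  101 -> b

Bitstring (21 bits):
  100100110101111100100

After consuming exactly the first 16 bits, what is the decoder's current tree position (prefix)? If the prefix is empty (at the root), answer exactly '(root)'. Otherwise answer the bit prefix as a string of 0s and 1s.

Answer: (root)

Derivation:
Bit 0: prefix='1' (no match yet)
Bit 1: prefix='10' (no match yet)
Bit 2: prefix='100' -> emit 'o', reset
Bit 3: prefix='1' (no match yet)
Bit 4: prefix='10' (no match yet)
Bit 5: prefix='100' -> emit 'o', reset
Bit 6: prefix='1' (no match yet)
Bit 7: prefix='11' -> emit 'j', reset
Bit 8: prefix='0' (no match yet)
Bit 9: prefix='01' -> emit 'a', reset
Bit 10: prefix='0' (no match yet)
Bit 11: prefix='01' -> emit 'a', reset
Bit 12: prefix='1' (no match yet)
Bit 13: prefix='11' -> emit 'j', reset
Bit 14: prefix='1' (no match yet)
Bit 15: prefix='11' -> emit 'j', reset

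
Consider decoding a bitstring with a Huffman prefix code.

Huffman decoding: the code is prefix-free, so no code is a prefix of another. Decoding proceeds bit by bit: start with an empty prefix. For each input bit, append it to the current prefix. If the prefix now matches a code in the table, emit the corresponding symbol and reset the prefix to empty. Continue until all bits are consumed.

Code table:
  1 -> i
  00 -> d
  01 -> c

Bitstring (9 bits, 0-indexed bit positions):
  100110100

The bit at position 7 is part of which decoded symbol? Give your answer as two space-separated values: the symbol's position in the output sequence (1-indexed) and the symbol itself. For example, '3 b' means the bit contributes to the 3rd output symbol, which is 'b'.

Bit 0: prefix='1' -> emit 'i', reset
Bit 1: prefix='0' (no match yet)
Bit 2: prefix='00' -> emit 'd', reset
Bit 3: prefix='1' -> emit 'i', reset
Bit 4: prefix='1' -> emit 'i', reset
Bit 5: prefix='0' (no match yet)
Bit 6: prefix='01' -> emit 'c', reset
Bit 7: prefix='0' (no match yet)
Bit 8: prefix='00' -> emit 'd', reset

Answer: 6 d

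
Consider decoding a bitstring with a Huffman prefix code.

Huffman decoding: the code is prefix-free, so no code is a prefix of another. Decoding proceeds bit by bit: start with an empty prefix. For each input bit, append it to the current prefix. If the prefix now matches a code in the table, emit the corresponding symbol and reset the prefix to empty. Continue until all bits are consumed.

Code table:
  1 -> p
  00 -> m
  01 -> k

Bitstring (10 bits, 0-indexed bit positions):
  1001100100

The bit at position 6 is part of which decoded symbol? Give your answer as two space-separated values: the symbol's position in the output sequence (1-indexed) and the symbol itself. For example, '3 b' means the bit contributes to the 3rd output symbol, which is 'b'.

Bit 0: prefix='1' -> emit 'p', reset
Bit 1: prefix='0' (no match yet)
Bit 2: prefix='00' -> emit 'm', reset
Bit 3: prefix='1' -> emit 'p', reset
Bit 4: prefix='1' -> emit 'p', reset
Bit 5: prefix='0' (no match yet)
Bit 6: prefix='00' -> emit 'm', reset
Bit 7: prefix='1' -> emit 'p', reset
Bit 8: prefix='0' (no match yet)
Bit 9: prefix='00' -> emit 'm', reset

Answer: 5 m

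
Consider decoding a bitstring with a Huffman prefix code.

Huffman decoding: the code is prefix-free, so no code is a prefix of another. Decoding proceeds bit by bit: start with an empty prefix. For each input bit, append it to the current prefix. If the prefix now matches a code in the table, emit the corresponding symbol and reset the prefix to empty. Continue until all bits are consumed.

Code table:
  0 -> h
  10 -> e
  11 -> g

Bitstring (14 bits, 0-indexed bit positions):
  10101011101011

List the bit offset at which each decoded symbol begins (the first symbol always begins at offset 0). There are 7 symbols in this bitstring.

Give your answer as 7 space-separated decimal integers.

Bit 0: prefix='1' (no match yet)
Bit 1: prefix='10' -> emit 'e', reset
Bit 2: prefix='1' (no match yet)
Bit 3: prefix='10' -> emit 'e', reset
Bit 4: prefix='1' (no match yet)
Bit 5: prefix='10' -> emit 'e', reset
Bit 6: prefix='1' (no match yet)
Bit 7: prefix='11' -> emit 'g', reset
Bit 8: prefix='1' (no match yet)
Bit 9: prefix='10' -> emit 'e', reset
Bit 10: prefix='1' (no match yet)
Bit 11: prefix='10' -> emit 'e', reset
Bit 12: prefix='1' (no match yet)
Bit 13: prefix='11' -> emit 'g', reset

Answer: 0 2 4 6 8 10 12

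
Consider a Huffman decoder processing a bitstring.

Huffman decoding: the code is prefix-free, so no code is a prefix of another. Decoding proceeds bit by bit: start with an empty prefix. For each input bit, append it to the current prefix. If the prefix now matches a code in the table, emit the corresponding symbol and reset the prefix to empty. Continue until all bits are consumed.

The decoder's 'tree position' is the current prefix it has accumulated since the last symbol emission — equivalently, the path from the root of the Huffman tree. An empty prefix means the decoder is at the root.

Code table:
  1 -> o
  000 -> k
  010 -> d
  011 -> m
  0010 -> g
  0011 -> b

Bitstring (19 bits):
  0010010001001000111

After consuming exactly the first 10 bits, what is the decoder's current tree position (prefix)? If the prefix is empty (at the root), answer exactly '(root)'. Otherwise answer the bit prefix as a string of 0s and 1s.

Answer: 001

Derivation:
Bit 0: prefix='0' (no match yet)
Bit 1: prefix='00' (no match yet)
Bit 2: prefix='001' (no match yet)
Bit 3: prefix='0010' -> emit 'g', reset
Bit 4: prefix='0' (no match yet)
Bit 5: prefix='01' (no match yet)
Bit 6: prefix='010' -> emit 'd', reset
Bit 7: prefix='0' (no match yet)
Bit 8: prefix='00' (no match yet)
Bit 9: prefix='001' (no match yet)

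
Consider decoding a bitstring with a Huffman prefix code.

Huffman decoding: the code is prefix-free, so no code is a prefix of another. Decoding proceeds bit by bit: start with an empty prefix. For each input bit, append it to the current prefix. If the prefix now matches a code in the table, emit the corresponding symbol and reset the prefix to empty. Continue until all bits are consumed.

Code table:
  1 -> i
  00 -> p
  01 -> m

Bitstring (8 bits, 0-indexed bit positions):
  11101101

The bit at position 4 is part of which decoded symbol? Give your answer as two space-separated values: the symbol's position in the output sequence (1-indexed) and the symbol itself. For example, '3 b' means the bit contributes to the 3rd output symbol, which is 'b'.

Bit 0: prefix='1' -> emit 'i', reset
Bit 1: prefix='1' -> emit 'i', reset
Bit 2: prefix='1' -> emit 'i', reset
Bit 3: prefix='0' (no match yet)
Bit 4: prefix='01' -> emit 'm', reset
Bit 5: prefix='1' -> emit 'i', reset
Bit 6: prefix='0' (no match yet)
Bit 7: prefix='01' -> emit 'm', reset

Answer: 4 m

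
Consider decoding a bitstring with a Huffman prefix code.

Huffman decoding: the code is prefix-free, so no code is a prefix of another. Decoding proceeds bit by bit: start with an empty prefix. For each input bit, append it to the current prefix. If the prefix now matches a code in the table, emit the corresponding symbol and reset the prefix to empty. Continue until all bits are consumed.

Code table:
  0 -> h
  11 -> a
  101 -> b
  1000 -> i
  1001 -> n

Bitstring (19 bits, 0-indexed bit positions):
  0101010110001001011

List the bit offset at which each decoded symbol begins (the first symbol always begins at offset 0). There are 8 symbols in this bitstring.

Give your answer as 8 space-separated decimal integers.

Answer: 0 1 4 5 8 12 16 17

Derivation:
Bit 0: prefix='0' -> emit 'h', reset
Bit 1: prefix='1' (no match yet)
Bit 2: prefix='10' (no match yet)
Bit 3: prefix='101' -> emit 'b', reset
Bit 4: prefix='0' -> emit 'h', reset
Bit 5: prefix='1' (no match yet)
Bit 6: prefix='10' (no match yet)
Bit 7: prefix='101' -> emit 'b', reset
Bit 8: prefix='1' (no match yet)
Bit 9: prefix='10' (no match yet)
Bit 10: prefix='100' (no match yet)
Bit 11: prefix='1000' -> emit 'i', reset
Bit 12: prefix='1' (no match yet)
Bit 13: prefix='10' (no match yet)
Bit 14: prefix='100' (no match yet)
Bit 15: prefix='1001' -> emit 'n', reset
Bit 16: prefix='0' -> emit 'h', reset
Bit 17: prefix='1' (no match yet)
Bit 18: prefix='11' -> emit 'a', reset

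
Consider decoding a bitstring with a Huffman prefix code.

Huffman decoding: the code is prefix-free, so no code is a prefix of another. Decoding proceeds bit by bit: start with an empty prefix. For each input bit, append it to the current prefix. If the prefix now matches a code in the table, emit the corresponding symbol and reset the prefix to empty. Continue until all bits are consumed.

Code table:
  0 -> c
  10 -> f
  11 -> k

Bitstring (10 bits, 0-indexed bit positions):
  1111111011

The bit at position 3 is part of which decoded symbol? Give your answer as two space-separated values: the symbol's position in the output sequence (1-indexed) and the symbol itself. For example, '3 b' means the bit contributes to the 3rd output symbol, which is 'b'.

Bit 0: prefix='1' (no match yet)
Bit 1: prefix='11' -> emit 'k', reset
Bit 2: prefix='1' (no match yet)
Bit 3: prefix='11' -> emit 'k', reset
Bit 4: prefix='1' (no match yet)
Bit 5: prefix='11' -> emit 'k', reset
Bit 6: prefix='1' (no match yet)
Bit 7: prefix='10' -> emit 'f', reset

Answer: 2 k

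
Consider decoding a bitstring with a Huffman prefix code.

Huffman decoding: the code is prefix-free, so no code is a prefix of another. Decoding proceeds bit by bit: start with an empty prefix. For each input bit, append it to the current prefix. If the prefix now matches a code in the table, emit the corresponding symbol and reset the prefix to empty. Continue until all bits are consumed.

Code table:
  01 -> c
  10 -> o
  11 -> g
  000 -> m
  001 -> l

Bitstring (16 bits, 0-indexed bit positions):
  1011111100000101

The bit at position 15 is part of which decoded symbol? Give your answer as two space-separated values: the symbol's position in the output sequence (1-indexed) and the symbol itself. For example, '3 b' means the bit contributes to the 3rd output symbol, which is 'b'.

Answer: 7 c

Derivation:
Bit 0: prefix='1' (no match yet)
Bit 1: prefix='10' -> emit 'o', reset
Bit 2: prefix='1' (no match yet)
Bit 3: prefix='11' -> emit 'g', reset
Bit 4: prefix='1' (no match yet)
Bit 5: prefix='11' -> emit 'g', reset
Bit 6: prefix='1' (no match yet)
Bit 7: prefix='11' -> emit 'g', reset
Bit 8: prefix='0' (no match yet)
Bit 9: prefix='00' (no match yet)
Bit 10: prefix='000' -> emit 'm', reset
Bit 11: prefix='0' (no match yet)
Bit 12: prefix='00' (no match yet)
Bit 13: prefix='001' -> emit 'l', reset
Bit 14: prefix='0' (no match yet)
Bit 15: prefix='01' -> emit 'c', reset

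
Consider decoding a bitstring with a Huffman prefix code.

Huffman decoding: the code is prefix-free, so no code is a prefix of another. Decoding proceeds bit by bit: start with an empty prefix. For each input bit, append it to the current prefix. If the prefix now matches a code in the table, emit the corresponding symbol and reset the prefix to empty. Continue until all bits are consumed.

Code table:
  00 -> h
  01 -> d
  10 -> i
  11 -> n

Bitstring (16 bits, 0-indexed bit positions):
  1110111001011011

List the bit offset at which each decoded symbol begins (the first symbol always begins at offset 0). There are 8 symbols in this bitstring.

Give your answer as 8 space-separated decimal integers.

Answer: 0 2 4 6 8 10 12 14

Derivation:
Bit 0: prefix='1' (no match yet)
Bit 1: prefix='11' -> emit 'n', reset
Bit 2: prefix='1' (no match yet)
Bit 3: prefix='10' -> emit 'i', reset
Bit 4: prefix='1' (no match yet)
Bit 5: prefix='11' -> emit 'n', reset
Bit 6: prefix='1' (no match yet)
Bit 7: prefix='10' -> emit 'i', reset
Bit 8: prefix='0' (no match yet)
Bit 9: prefix='01' -> emit 'd', reset
Bit 10: prefix='0' (no match yet)
Bit 11: prefix='01' -> emit 'd', reset
Bit 12: prefix='1' (no match yet)
Bit 13: prefix='10' -> emit 'i', reset
Bit 14: prefix='1' (no match yet)
Bit 15: prefix='11' -> emit 'n', reset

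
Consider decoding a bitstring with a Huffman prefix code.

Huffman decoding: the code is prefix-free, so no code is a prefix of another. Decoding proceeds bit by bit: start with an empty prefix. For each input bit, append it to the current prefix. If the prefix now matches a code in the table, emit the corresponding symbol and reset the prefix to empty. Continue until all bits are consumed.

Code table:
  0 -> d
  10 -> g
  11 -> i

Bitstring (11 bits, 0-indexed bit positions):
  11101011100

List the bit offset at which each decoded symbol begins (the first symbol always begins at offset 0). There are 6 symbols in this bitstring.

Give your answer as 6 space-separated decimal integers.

Answer: 0 2 4 6 8 10

Derivation:
Bit 0: prefix='1' (no match yet)
Bit 1: prefix='11' -> emit 'i', reset
Bit 2: prefix='1' (no match yet)
Bit 3: prefix='10' -> emit 'g', reset
Bit 4: prefix='1' (no match yet)
Bit 5: prefix='10' -> emit 'g', reset
Bit 6: prefix='1' (no match yet)
Bit 7: prefix='11' -> emit 'i', reset
Bit 8: prefix='1' (no match yet)
Bit 9: prefix='10' -> emit 'g', reset
Bit 10: prefix='0' -> emit 'd', reset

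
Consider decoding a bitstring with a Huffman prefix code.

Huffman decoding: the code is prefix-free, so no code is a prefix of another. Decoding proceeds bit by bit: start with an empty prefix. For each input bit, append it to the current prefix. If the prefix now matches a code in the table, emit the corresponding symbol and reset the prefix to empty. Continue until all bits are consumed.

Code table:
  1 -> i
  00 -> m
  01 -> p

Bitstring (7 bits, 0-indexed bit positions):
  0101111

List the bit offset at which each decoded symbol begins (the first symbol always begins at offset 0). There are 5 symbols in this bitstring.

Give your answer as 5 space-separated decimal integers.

Bit 0: prefix='0' (no match yet)
Bit 1: prefix='01' -> emit 'p', reset
Bit 2: prefix='0' (no match yet)
Bit 3: prefix='01' -> emit 'p', reset
Bit 4: prefix='1' -> emit 'i', reset
Bit 5: prefix='1' -> emit 'i', reset
Bit 6: prefix='1' -> emit 'i', reset

Answer: 0 2 4 5 6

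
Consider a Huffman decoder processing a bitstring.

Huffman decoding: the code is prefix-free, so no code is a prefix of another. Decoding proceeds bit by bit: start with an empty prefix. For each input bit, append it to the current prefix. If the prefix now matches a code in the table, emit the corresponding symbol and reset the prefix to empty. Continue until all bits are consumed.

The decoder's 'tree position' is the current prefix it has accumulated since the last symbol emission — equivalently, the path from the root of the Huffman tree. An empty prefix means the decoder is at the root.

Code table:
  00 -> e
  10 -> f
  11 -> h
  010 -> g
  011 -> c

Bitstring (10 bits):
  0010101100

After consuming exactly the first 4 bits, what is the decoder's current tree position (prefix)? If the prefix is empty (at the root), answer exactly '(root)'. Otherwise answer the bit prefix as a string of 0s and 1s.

Answer: (root)

Derivation:
Bit 0: prefix='0' (no match yet)
Bit 1: prefix='00' -> emit 'e', reset
Bit 2: prefix='1' (no match yet)
Bit 3: prefix='10' -> emit 'f', reset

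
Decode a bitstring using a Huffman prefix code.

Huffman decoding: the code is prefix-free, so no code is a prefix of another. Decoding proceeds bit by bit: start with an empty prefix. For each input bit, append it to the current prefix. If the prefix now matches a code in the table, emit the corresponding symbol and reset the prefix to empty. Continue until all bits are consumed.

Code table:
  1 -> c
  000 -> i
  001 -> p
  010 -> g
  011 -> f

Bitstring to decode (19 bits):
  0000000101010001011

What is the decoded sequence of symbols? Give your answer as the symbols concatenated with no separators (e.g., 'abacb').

Bit 0: prefix='0' (no match yet)
Bit 1: prefix='00' (no match yet)
Bit 2: prefix='000' -> emit 'i', reset
Bit 3: prefix='0' (no match yet)
Bit 4: prefix='00' (no match yet)
Bit 5: prefix='000' -> emit 'i', reset
Bit 6: prefix='0' (no match yet)
Bit 7: prefix='01' (no match yet)
Bit 8: prefix='010' -> emit 'g', reset
Bit 9: prefix='1' -> emit 'c', reset
Bit 10: prefix='0' (no match yet)
Bit 11: prefix='01' (no match yet)
Bit 12: prefix='010' -> emit 'g', reset
Bit 13: prefix='0' (no match yet)
Bit 14: prefix='00' (no match yet)
Bit 15: prefix='001' -> emit 'p', reset
Bit 16: prefix='0' (no match yet)
Bit 17: prefix='01' (no match yet)
Bit 18: prefix='011' -> emit 'f', reset

Answer: iigcgpf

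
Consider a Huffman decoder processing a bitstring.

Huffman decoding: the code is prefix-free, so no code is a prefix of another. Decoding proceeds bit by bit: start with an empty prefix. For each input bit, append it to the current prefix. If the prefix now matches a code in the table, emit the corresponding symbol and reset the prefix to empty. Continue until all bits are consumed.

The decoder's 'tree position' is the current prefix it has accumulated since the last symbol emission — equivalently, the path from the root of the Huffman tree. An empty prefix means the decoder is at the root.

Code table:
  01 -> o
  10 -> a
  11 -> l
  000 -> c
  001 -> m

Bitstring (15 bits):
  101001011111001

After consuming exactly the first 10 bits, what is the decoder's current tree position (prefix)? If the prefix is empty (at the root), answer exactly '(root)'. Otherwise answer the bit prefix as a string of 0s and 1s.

Answer: (root)

Derivation:
Bit 0: prefix='1' (no match yet)
Bit 1: prefix='10' -> emit 'a', reset
Bit 2: prefix='1' (no match yet)
Bit 3: prefix='10' -> emit 'a', reset
Bit 4: prefix='0' (no match yet)
Bit 5: prefix='01' -> emit 'o', reset
Bit 6: prefix='0' (no match yet)
Bit 7: prefix='01' -> emit 'o', reset
Bit 8: prefix='1' (no match yet)
Bit 9: prefix='11' -> emit 'l', reset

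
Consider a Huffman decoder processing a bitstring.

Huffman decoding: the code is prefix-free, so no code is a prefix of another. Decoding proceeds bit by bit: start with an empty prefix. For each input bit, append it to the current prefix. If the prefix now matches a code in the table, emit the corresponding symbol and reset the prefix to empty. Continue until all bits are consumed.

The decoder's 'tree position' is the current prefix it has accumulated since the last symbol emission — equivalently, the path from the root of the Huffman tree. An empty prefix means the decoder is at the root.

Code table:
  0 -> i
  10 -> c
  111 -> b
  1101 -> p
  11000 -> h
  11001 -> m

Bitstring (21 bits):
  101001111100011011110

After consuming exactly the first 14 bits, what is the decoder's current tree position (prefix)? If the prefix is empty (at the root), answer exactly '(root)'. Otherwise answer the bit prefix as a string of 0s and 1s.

Answer: 1

Derivation:
Bit 0: prefix='1' (no match yet)
Bit 1: prefix='10' -> emit 'c', reset
Bit 2: prefix='1' (no match yet)
Bit 3: prefix='10' -> emit 'c', reset
Bit 4: prefix='0' -> emit 'i', reset
Bit 5: prefix='1' (no match yet)
Bit 6: prefix='11' (no match yet)
Bit 7: prefix='111' -> emit 'b', reset
Bit 8: prefix='1' (no match yet)
Bit 9: prefix='11' (no match yet)
Bit 10: prefix='110' (no match yet)
Bit 11: prefix='1100' (no match yet)
Bit 12: prefix='11000' -> emit 'h', reset
Bit 13: prefix='1' (no match yet)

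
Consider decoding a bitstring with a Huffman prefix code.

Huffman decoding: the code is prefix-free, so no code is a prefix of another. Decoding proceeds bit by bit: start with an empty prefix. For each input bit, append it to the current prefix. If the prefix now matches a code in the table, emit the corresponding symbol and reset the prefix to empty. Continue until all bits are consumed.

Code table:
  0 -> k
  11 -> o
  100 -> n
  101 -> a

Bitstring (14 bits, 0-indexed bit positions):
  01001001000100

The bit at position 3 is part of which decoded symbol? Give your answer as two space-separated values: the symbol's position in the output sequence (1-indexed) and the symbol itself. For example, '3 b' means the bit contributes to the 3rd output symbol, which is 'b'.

Bit 0: prefix='0' -> emit 'k', reset
Bit 1: prefix='1' (no match yet)
Bit 2: prefix='10' (no match yet)
Bit 3: prefix='100' -> emit 'n', reset
Bit 4: prefix='1' (no match yet)
Bit 5: prefix='10' (no match yet)
Bit 6: prefix='100' -> emit 'n', reset
Bit 7: prefix='1' (no match yet)

Answer: 2 n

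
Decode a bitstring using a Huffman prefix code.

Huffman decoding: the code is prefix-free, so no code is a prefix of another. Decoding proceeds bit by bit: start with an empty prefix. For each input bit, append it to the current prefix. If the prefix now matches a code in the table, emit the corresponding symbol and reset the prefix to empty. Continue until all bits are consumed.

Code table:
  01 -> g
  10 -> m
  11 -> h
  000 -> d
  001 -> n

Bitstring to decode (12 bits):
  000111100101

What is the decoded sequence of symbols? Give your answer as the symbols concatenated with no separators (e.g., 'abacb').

Bit 0: prefix='0' (no match yet)
Bit 1: prefix='00' (no match yet)
Bit 2: prefix='000' -> emit 'd', reset
Bit 3: prefix='1' (no match yet)
Bit 4: prefix='11' -> emit 'h', reset
Bit 5: prefix='1' (no match yet)
Bit 6: prefix='11' -> emit 'h', reset
Bit 7: prefix='0' (no match yet)
Bit 8: prefix='00' (no match yet)
Bit 9: prefix='001' -> emit 'n', reset
Bit 10: prefix='0' (no match yet)
Bit 11: prefix='01' -> emit 'g', reset

Answer: dhhng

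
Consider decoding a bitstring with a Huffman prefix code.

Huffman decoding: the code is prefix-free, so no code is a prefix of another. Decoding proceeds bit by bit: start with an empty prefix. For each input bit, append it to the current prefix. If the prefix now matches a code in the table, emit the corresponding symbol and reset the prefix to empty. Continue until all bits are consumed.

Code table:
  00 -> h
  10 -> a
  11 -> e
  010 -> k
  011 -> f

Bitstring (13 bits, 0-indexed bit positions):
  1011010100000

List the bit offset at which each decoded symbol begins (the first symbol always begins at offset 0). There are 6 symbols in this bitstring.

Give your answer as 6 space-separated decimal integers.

Answer: 0 2 4 7 9 11

Derivation:
Bit 0: prefix='1' (no match yet)
Bit 1: prefix='10' -> emit 'a', reset
Bit 2: prefix='1' (no match yet)
Bit 3: prefix='11' -> emit 'e', reset
Bit 4: prefix='0' (no match yet)
Bit 5: prefix='01' (no match yet)
Bit 6: prefix='010' -> emit 'k', reset
Bit 7: prefix='1' (no match yet)
Bit 8: prefix='10' -> emit 'a', reset
Bit 9: prefix='0' (no match yet)
Bit 10: prefix='00' -> emit 'h', reset
Bit 11: prefix='0' (no match yet)
Bit 12: prefix='00' -> emit 'h', reset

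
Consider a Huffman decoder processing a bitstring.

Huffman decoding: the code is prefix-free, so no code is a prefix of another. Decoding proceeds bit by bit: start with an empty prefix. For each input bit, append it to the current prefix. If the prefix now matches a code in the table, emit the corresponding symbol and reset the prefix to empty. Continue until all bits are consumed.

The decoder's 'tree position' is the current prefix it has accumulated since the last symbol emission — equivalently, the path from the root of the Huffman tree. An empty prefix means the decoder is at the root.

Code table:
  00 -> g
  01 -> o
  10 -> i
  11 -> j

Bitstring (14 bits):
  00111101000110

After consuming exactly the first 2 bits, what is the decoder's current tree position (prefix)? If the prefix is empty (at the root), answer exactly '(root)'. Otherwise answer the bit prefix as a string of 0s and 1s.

Answer: (root)

Derivation:
Bit 0: prefix='0' (no match yet)
Bit 1: prefix='00' -> emit 'g', reset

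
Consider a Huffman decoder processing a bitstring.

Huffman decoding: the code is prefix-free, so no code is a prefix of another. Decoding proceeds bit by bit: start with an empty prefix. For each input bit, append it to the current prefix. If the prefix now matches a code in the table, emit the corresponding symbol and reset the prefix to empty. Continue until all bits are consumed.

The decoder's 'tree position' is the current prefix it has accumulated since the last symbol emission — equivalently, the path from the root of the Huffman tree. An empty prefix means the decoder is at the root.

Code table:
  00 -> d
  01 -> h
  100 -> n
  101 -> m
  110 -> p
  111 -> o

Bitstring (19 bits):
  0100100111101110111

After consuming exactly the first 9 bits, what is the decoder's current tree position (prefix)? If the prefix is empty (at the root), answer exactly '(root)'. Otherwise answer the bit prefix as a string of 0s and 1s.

Bit 0: prefix='0' (no match yet)
Bit 1: prefix='01' -> emit 'h', reset
Bit 2: prefix='0' (no match yet)
Bit 3: prefix='00' -> emit 'd', reset
Bit 4: prefix='1' (no match yet)
Bit 5: prefix='10' (no match yet)
Bit 6: prefix='100' -> emit 'n', reset
Bit 7: prefix='1' (no match yet)
Bit 8: prefix='11' (no match yet)

Answer: 11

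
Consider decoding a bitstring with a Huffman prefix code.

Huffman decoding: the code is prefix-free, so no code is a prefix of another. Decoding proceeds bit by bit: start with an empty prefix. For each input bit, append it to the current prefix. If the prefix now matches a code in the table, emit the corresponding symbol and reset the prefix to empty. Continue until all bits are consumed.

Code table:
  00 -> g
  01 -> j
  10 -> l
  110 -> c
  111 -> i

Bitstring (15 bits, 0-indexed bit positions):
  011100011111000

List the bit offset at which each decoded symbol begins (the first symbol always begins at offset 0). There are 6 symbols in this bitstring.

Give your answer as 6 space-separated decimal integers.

Answer: 0 2 5 7 10 13

Derivation:
Bit 0: prefix='0' (no match yet)
Bit 1: prefix='01' -> emit 'j', reset
Bit 2: prefix='1' (no match yet)
Bit 3: prefix='11' (no match yet)
Bit 4: prefix='110' -> emit 'c', reset
Bit 5: prefix='0' (no match yet)
Bit 6: prefix='00' -> emit 'g', reset
Bit 7: prefix='1' (no match yet)
Bit 8: prefix='11' (no match yet)
Bit 9: prefix='111' -> emit 'i', reset
Bit 10: prefix='1' (no match yet)
Bit 11: prefix='11' (no match yet)
Bit 12: prefix='110' -> emit 'c', reset
Bit 13: prefix='0' (no match yet)
Bit 14: prefix='00' -> emit 'g', reset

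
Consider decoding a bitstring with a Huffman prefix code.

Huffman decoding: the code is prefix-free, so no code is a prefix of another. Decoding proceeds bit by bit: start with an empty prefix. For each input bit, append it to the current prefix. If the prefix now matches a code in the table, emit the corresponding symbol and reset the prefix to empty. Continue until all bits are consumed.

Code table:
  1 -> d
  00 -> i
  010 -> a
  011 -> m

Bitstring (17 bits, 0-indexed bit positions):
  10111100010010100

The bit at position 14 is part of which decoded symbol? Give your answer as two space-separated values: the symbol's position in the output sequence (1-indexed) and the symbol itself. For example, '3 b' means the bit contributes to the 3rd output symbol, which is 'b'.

Bit 0: prefix='1' -> emit 'd', reset
Bit 1: prefix='0' (no match yet)
Bit 2: prefix='01' (no match yet)
Bit 3: prefix='011' -> emit 'm', reset
Bit 4: prefix='1' -> emit 'd', reset
Bit 5: prefix='1' -> emit 'd', reset
Bit 6: prefix='0' (no match yet)
Bit 7: prefix='00' -> emit 'i', reset
Bit 8: prefix='0' (no match yet)
Bit 9: prefix='01' (no match yet)
Bit 10: prefix='010' -> emit 'a', reset
Bit 11: prefix='0' (no match yet)
Bit 12: prefix='01' (no match yet)
Bit 13: prefix='010' -> emit 'a', reset
Bit 14: prefix='1' -> emit 'd', reset
Bit 15: prefix='0' (no match yet)
Bit 16: prefix='00' -> emit 'i', reset

Answer: 8 d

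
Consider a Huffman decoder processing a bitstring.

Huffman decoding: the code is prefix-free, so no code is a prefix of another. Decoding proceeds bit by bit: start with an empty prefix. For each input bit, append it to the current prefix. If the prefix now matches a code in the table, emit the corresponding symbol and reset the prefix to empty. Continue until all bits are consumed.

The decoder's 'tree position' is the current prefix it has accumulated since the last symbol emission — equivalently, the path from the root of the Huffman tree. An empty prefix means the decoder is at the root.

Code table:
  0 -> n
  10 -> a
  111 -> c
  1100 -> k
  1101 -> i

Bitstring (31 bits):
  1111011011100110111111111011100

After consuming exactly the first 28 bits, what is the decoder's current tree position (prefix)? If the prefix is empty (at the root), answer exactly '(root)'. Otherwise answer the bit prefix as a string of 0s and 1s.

Answer: 1

Derivation:
Bit 0: prefix='1' (no match yet)
Bit 1: prefix='11' (no match yet)
Bit 2: prefix='111' -> emit 'c', reset
Bit 3: prefix='1' (no match yet)
Bit 4: prefix='10' -> emit 'a', reset
Bit 5: prefix='1' (no match yet)
Bit 6: prefix='11' (no match yet)
Bit 7: prefix='110' (no match yet)
Bit 8: prefix='1101' -> emit 'i', reset
Bit 9: prefix='1' (no match yet)
Bit 10: prefix='11' (no match yet)
Bit 11: prefix='110' (no match yet)
Bit 12: prefix='1100' -> emit 'k', reset
Bit 13: prefix='1' (no match yet)
Bit 14: prefix='11' (no match yet)
Bit 15: prefix='110' (no match yet)
Bit 16: prefix='1101' -> emit 'i', reset
Bit 17: prefix='1' (no match yet)
Bit 18: prefix='11' (no match yet)
Bit 19: prefix='111' -> emit 'c', reset
Bit 20: prefix='1' (no match yet)
Bit 21: prefix='11' (no match yet)
Bit 22: prefix='111' -> emit 'c', reset
Bit 23: prefix='1' (no match yet)
Bit 24: prefix='11' (no match yet)
Bit 25: prefix='110' (no match yet)
Bit 26: prefix='1101' -> emit 'i', reset
Bit 27: prefix='1' (no match yet)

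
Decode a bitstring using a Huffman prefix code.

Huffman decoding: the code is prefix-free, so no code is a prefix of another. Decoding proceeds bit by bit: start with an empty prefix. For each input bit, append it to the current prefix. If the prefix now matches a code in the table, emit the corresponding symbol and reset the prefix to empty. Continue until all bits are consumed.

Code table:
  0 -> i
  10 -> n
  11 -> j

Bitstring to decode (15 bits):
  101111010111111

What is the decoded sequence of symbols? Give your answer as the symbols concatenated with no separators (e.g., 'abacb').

Bit 0: prefix='1' (no match yet)
Bit 1: prefix='10' -> emit 'n', reset
Bit 2: prefix='1' (no match yet)
Bit 3: prefix='11' -> emit 'j', reset
Bit 4: prefix='1' (no match yet)
Bit 5: prefix='11' -> emit 'j', reset
Bit 6: prefix='0' -> emit 'i', reset
Bit 7: prefix='1' (no match yet)
Bit 8: prefix='10' -> emit 'n', reset
Bit 9: prefix='1' (no match yet)
Bit 10: prefix='11' -> emit 'j', reset
Bit 11: prefix='1' (no match yet)
Bit 12: prefix='11' -> emit 'j', reset
Bit 13: prefix='1' (no match yet)
Bit 14: prefix='11' -> emit 'j', reset

Answer: njjinjjj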